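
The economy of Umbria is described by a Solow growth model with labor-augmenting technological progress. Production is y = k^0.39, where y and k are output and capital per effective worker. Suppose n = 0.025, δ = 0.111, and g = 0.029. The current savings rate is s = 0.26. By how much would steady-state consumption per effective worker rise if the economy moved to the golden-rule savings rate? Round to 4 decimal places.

Break-even investment rate: n + g + δ = 0.025 + 0.029 + 0.111 = 0.165.
Current steady state (s = 0.26): k* = (0.26/0.165)^(1/0.61) ≈ 2.1074, y* = 2.1074^0.39 ≈ 1.3374, c* = (1−0.26)·1.3374 ≈ 0.9897.
Setting f'(k) = n+g+δ gives 0.39·k^(0.39−1) = 0.165, hence k_gold = (0.39/0.165)^(1/0.61) ≈ 4.0966.
y_gold = 4.0966^0.39 ≈ 1.7332, c_gold = y_gold − 0.165·k_gold ≈ 1.0572.
Gain: Δc = 1.0572 − 0.9897 ≈ 0.0676.

Δc ≈ 0.0676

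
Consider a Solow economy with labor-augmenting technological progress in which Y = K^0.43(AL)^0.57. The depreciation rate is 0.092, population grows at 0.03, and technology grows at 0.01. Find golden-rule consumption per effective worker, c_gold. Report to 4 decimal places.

c_gold ≈ 1.3893

Break-even investment rate: n + g + δ = 0.03 + 0.01 + 0.092 = 0.132.
Golden rule sets MPK = n+g+δ: 0.43·k^(0.43−1) = 0.132, so k_gold = (0.43/0.132)^(1/0.57) ≈ 7.9399.
y_gold = 7.9399^0.43 ≈ 2.4374.
c_gold = y_gold − (n+g+δ)·k_gold = 2.4374 − 0.132·7.9399 ≈ 1.3893.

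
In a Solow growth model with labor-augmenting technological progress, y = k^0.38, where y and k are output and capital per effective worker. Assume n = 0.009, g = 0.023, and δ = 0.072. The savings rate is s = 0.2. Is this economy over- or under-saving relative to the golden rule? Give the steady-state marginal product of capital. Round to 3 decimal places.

n + g + δ = 0.009 + 0.023 + 0.072 = 0.104.
Steady-state k*: s·k^0.38 = 0.104·k gives k* = (0.2/0.104)^(1/0.62) ≈ 2.8712.
MPK = 0.38·2.8712^(-0.62) ≈ 0.1976.
MPK > n+g+δ = 0.104, so the economy is dynamically efficient (under-saving).

under-saving; MPK ≈ 0.198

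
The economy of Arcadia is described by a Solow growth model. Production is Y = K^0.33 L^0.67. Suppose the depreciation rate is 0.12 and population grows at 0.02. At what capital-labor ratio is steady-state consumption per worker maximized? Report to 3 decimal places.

n + δ = 0.02 + 0.12 = 0.14.
At the golden rule the marginal product of capital equals n+δ: 0.33·k^(0.33−1) = 0.14. Solving, k_gold = (0.33/0.14)^(1/0.67) ≈ 3.5958.

k_gold ≈ 3.596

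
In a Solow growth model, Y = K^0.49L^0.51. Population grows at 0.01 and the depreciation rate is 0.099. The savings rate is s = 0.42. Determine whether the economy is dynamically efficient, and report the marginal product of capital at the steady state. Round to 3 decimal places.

dynamically efficient; MPK ≈ 0.127

Break-even investment rate: n + δ = 0.01 + 0.099 = 0.109.
Steady-state k*: s·k^0.49 = 0.109·k gives k* = (0.42/0.109)^(1/0.51) ≈ 14.0823.
MPK = 0.49·14.0823^(-0.51) ≈ 0.1272.
MPK > n+δ = 0.109, so the economy is dynamically efficient (under-saving).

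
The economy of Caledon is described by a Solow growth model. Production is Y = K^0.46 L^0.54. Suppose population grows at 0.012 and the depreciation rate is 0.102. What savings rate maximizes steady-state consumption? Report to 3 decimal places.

s_gold = 0.460

Capital per worker breaks even when investment replaces (n + δ)·k; here n + δ = 0.114.
At the golden rule MPK = n+δ, and in any Cobb-Douglas steady state s = (n+δ)·k/y = MPK·k/y = capital's share 0.46.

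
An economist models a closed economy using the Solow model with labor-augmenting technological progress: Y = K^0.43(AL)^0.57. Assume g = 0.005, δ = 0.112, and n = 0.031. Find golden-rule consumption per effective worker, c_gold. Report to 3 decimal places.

The effective depreciation rate is n + g + δ = 0.031 + 0.005 + 0.112 = 0.148.
Golden rule sets MPK = n+g+δ: 0.43·k^(0.43−1) = 0.148, so k_gold = (0.43/0.148)^(1/0.57) ≈ 6.4960.
y_gold = 6.4960^0.43 ≈ 2.2358.
c_gold = y_gold − (n+g+δ)·k_gold = 2.2358 − 0.148·6.4960 ≈ 1.2744.

c_gold ≈ 1.274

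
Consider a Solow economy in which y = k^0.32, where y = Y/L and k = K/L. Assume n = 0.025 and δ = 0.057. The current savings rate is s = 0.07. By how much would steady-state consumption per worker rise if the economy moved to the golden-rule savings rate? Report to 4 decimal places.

Capital per worker breaks even when investment replaces (n + δ)·k; here n + δ = 0.082.
Current steady state (s = 0.07): k* = (0.07/0.082)^(1/0.68) ≈ 0.7924, y* = 0.7924^0.32 ≈ 0.9282, c* = (1−0.07)·0.9282 ≈ 0.8633.
Golden rule sets MPK = n+δ: 0.32·k^(0.32−1) = 0.082, so k_gold = (0.32/0.082)^(1/0.68) ≈ 7.4065.
y_gold = 7.4065^0.32 ≈ 1.8979, c_gold = y_gold − 0.082·k_gold ≈ 1.2906.
Gain: Δc = 1.2906 − 0.8633 ≈ 0.4273.

Δc ≈ 0.4273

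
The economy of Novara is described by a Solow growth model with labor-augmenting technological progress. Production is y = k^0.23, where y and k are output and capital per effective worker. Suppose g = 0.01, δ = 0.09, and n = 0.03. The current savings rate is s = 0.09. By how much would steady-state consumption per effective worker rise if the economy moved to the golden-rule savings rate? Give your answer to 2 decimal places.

The effective depreciation rate is n + g + δ = 0.03 + 0.01 + 0.09 = 0.13.
Current steady state (s = 0.09): k* = (0.09/0.13)^(1/0.77) ≈ 0.6203, y* = 0.6203^0.23 ≈ 0.8960, c* = (1−0.09)·0.8960 ≈ 0.8153.
Setting f'(k) = n+g+δ gives 0.23·k^(0.23−1) = 0.13, hence k_gold = (0.23/0.13)^(1/0.77) ≈ 2.0980.
y_gold = 2.0980^0.23 ≈ 1.1858, c_gold = y_gold − 0.13·k_gold ≈ 0.9131.
Gain: Δc = 0.9131 − 0.8153 ≈ 0.0977.

Δc ≈ 0.10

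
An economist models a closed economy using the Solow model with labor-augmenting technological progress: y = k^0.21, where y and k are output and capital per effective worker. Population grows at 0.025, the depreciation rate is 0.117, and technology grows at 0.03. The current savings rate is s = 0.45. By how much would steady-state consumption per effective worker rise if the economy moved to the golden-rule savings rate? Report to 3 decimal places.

Δc ≈ 0.123

n + g + δ = 0.025 + 0.03 + 0.117 = 0.172.
Current steady state (s = 0.45): k* = (0.45/0.172)^(1/0.79) ≈ 3.3784, y* = 3.3784^0.21 ≈ 1.2913, c* = (1−0.45)·1.2913 ≈ 0.7102.
Setting f'(k) = n+g+δ gives 0.21·k^(0.21−1) = 0.172, hence k_gold = (0.21/0.172)^(1/0.79) ≈ 1.2875.
y_gold = 1.2875^0.21 ≈ 1.0545, c_gold = y_gold − 0.172·k_gold ≈ 0.8331.
Gain: Δc = 0.8331 − 0.7102 ≈ 0.1228.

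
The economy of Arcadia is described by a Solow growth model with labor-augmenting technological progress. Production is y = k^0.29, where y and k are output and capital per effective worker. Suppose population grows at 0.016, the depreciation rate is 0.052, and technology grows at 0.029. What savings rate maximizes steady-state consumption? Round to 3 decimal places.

s_gold = 0.290

n + g + δ = 0.016 + 0.029 + 0.052 = 0.097.
At the golden rule MPK = n+g+δ, and in any Cobb-Douglas steady state s = (n+g+δ)·k/y = MPK·k/y = capital's share 0.29.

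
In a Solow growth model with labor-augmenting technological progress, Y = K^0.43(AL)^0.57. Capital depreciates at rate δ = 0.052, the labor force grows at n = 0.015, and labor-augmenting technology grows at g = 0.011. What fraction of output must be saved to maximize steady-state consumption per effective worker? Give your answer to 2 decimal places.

s_gold = 0.43

n + g + δ = 0.015 + 0.011 + 0.052 = 0.078.
At the golden rule MPK = n+g+δ, and in any Cobb-Douglas steady state s = (n+g+δ)·k/y = MPK·k/y = capital's share 0.43.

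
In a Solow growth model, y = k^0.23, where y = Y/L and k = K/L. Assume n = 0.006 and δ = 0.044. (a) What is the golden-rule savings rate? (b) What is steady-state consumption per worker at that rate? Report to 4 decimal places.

(a) s_gold = 0.2300; (b) c_gold ≈ 1.2147

The effective depreciation rate is n + δ = 0.006 + 0.044 = 0.05.
For Cobb-Douglas, s_gold equals capital's share: s_gold = 0.23.
At the golden rule the marginal product of capital equals n+δ: 0.23·k^(0.23−1) = 0.05. Solving, k_gold = (0.23/0.05)^(1/0.77) ≈ 7.2565.
y_gold = 7.2565^0.23 ≈ 1.5775; c_gold = (1−0.23)·y_gold ≈ 1.2147.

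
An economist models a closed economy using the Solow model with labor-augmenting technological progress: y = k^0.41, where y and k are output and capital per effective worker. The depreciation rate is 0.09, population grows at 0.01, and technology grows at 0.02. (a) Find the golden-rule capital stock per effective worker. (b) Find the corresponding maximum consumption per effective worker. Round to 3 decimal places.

(a) k_gold ≈ 8.024; (b) c_gold ≈ 1.386

n + g + δ = 0.01 + 0.02 + 0.09 = 0.12.
Setting f'(k) = n+g+δ gives 0.41·k^(0.41−1) = 0.12, hence k_gold = (0.41/0.12)^(1/0.59) ≈ 8.0244.
y_gold = 8.0244^0.41 ≈ 2.3486; c_gold = y_gold − 0.12·k_gold ≈ 1.3857.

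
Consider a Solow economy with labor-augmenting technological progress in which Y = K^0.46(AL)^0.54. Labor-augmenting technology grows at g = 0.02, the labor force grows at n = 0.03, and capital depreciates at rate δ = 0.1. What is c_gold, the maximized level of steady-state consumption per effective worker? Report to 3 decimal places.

c_gold ≈ 1.403

Capital per effective worker breaks even when investment replaces (n + g + δ)·k; here n + g + δ = 0.15.
Maximizing c = f(k) − (n+g+δ)·k gives f'(k) = n+g+δ, i.e. 0.46·k^(0.46−1) = 0.15, so k_gold = (0.46/0.15)^(1/0.54) ≈ 7.9659.
y_gold = 7.9659^0.46 ≈ 2.5976.
c_gold = y_gold − (n+g+δ)·k_gold = 2.5976 − 0.15·7.9659 ≈ 1.4027.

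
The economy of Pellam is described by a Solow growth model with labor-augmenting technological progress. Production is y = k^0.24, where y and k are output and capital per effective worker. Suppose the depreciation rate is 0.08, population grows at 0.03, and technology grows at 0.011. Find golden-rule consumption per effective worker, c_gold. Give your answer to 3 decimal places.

n + g + δ = 0.03 + 0.011 + 0.08 = 0.121.
Golden rule sets MPK = n+g+δ: 0.24·k^(0.24−1) = 0.121, so k_gold = (0.24/0.121)^(1/0.76) ≈ 2.4624.
y_gold = 2.4624^0.24 ≈ 1.2414.
c_gold = y_gold − (n+g+δ)·k_gold = 1.2414 − 0.121·2.4624 ≈ 0.9435.

c_gold ≈ 0.943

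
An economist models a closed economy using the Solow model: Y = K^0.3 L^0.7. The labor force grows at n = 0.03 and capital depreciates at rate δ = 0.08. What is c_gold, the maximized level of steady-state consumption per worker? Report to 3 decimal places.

c_gold ≈ 1.076

Break-even investment rate: n + δ = 0.03 + 0.08 = 0.11.
Setting f'(k) = n+δ gives 0.3·k^(0.3−1) = 0.11, hence k_gold = (0.3/0.11)^(1/0.7) ≈ 4.1925.
y_gold = 4.1925^0.3 ≈ 1.5372.
c_gold = y_gold − (n+δ)·k_gold = 1.5372 − 0.11·4.1925 ≈ 1.0761.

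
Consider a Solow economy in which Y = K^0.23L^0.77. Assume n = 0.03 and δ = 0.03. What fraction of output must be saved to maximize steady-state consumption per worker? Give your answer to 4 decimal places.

Break-even investment rate: n + δ = 0.03 + 0.03 = 0.06.
At the golden rule MPK = n+δ, and in any Cobb-Douglas steady state s = (n+δ)·k/y = MPK·k/y = capital's share 0.23.

s_gold = 0.2300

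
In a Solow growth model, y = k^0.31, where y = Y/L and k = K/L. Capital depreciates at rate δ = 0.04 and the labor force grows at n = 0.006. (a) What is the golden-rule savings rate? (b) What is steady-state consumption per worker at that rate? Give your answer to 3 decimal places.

Break-even investment rate: n + δ = 0.006 + 0.04 = 0.046.
For Cobb-Douglas, s_gold equals capital's share: s_gold = 0.31.
Setting f'(k) = n+δ gives 0.31·k^(0.31−1) = 0.046, hence k_gold = (0.31/0.046)^(1/0.69) ≈ 15.8809.
y_gold = 15.8809^0.31 ≈ 2.3565; c_gold = (1−0.31)·y_gold ≈ 1.6260.

(a) s_gold = 0.310; (b) c_gold ≈ 1.626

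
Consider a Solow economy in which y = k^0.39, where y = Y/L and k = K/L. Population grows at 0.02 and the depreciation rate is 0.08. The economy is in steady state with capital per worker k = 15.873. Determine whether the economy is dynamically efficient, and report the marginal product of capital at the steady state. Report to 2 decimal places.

n + δ = 0.02 + 0.08 = 0.1.
MPK = 0.39·k^(0.39−1) = 0.39·15.873^(-0.61) ≈ 0.0722.
MPK < 0.1, so the economy is dynamically inefficient (over-saving).

dynamically inefficient; MPK ≈ 0.07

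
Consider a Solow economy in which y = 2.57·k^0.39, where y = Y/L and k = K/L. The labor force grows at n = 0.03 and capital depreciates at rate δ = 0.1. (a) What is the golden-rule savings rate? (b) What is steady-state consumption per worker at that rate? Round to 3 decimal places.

The effective depreciation rate is n + δ = 0.03 + 0.1 = 0.13.
For Cobb-Douglas, s_gold equals capital's share: s_gold = 0.39.
At the golden rule the marginal product of capital equals n+δ: 0.39·2.57·k^(0.39−1) = 0.13. Solving, k_gold = (0.39·2.57/0.13)^(1/0.61) ≈ 28.4569.
y_gold = 2.57·28.4569^0.39 ≈ 9.4856; c_gold = (1−0.39)·y_gold ≈ 5.7862.

(a) s_gold = 0.390; (b) c_gold ≈ 5.786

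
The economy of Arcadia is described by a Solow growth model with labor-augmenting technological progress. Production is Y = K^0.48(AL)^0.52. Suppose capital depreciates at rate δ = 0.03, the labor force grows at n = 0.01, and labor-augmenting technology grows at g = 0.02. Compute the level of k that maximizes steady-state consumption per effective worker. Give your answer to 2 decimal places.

k_gold ≈ 54.54

n + g + δ = 0.01 + 0.02 + 0.03 = 0.06.
Golden rule sets MPK = n+g+δ: 0.48·k^(0.48−1) = 0.06, so k_gold = (0.48/0.06)^(1/0.52) ≈ 54.5395.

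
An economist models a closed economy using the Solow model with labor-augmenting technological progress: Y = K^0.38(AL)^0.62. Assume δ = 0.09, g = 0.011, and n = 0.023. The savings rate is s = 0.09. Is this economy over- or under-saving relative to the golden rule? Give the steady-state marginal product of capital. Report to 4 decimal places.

The effective depreciation rate is n + g + δ = 0.023 + 0.011 + 0.09 = 0.124.
Steady-state k*: s·k^0.38 = 0.124·k gives k* = (0.09/0.124)^(1/0.62) ≈ 0.5964.
MPK = 0.38·0.5964^(-0.62) ≈ 0.5236.
MPK > n+g+δ = 0.124, so the economy is dynamically efficient (under-saving).

under-saving; MPK ≈ 0.5236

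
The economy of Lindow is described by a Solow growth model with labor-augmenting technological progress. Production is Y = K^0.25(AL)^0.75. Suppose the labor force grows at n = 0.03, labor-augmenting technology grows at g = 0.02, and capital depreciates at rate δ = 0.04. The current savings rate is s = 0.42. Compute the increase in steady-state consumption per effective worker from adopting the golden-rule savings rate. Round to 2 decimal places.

Δc ≈ 0.09

n + g + δ = 0.03 + 0.02 + 0.04 = 0.09.
Current steady state (s = 0.42): k* = (0.42/0.09)^(1/0.75) ≈ 7.7985, y* = 7.7985^0.25 ≈ 1.6711, c* = (1−0.42)·1.6711 ≈ 0.9692.
Maximizing c = f(k) − (n+g+δ)·k gives f'(k) = n+g+δ, i.e. 0.25·k^(0.25−1) = 0.09, so k_gold = (0.25/0.09)^(1/0.75) ≈ 3.9048.
y_gold = 3.9048^0.25 ≈ 1.4057, c_gold = y_gold − 0.09·k_gold ≈ 1.0543.
Gain: Δc = 1.0543 − 0.9692 ≈ 0.0851.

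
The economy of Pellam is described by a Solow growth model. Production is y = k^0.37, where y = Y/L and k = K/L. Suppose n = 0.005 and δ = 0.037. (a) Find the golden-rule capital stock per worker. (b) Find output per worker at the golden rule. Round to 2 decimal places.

Break-even investment rate: n + δ = 0.005 + 0.037 = 0.042.
Golden rule sets MPK = n+δ: 0.37·k^(0.37−1) = 0.042, so k_gold = (0.37/0.042)^(1/0.63) ≈ 31.6173.
y_gold = 31.6173^0.37 ≈ 3.5890.

(a) k_gold ≈ 31.62; (b) y_gold ≈ 3.59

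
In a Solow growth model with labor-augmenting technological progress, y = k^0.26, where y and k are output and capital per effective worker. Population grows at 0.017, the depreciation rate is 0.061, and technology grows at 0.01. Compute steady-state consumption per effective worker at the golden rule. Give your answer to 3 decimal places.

c_gold ≈ 1.083

Break-even investment rate: n + g + δ = 0.017 + 0.01 + 0.061 = 0.088.
At the golden rule the marginal product of capital equals n+g+δ: 0.26·k^(0.26−1) = 0.088. Solving, k_gold = (0.26/0.088)^(1/0.74) ≈ 4.3231.
y_gold = 4.3231^0.26 ≈ 1.4632.
c_gold = y_gold − (n+g+δ)·k_gold = 1.4632 − 0.088·4.3231 ≈ 1.0828.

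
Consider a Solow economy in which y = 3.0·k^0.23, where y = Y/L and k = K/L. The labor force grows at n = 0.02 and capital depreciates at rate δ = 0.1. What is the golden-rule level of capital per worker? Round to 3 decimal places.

The effective depreciation rate is n + δ = 0.02 + 0.1 = 0.12.
At the golden rule the marginal product of capital equals n+δ: 0.23·3.0·k^(0.23−1) = 0.12. Solving, k_gold = (0.23·3.0/0.12)^(1/0.77) ≈ 9.6958.

k_gold ≈ 9.696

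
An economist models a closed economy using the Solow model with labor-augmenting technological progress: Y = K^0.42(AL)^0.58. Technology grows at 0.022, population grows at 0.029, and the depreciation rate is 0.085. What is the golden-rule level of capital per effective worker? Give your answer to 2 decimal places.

The effective depreciation rate is n + g + δ = 0.029 + 0.022 + 0.085 = 0.136.
Setting f'(k) = n+g+δ gives 0.42·k^(0.42−1) = 0.136, hence k_gold = (0.42/0.136)^(1/0.58) ≈ 6.9876.

k_gold ≈ 6.99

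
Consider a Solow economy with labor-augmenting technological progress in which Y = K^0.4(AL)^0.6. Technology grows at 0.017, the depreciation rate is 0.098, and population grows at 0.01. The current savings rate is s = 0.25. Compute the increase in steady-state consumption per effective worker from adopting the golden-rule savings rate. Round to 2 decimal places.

n + g + δ = 0.01 + 0.017 + 0.098 = 0.125.
Current steady state (s = 0.25): k* = (0.25/0.125)^(1/0.6) ≈ 3.1748, y* = 3.1748^0.4 ≈ 1.5874, c* = (1−0.25)·1.5874 ≈ 1.1906.
Setting f'(k) = n+g+δ gives 0.4·k^(0.4−1) = 0.125, hence k_gold = (0.4/0.125)^(1/0.6) ≈ 6.9489.
y_gold = 6.9489^0.4 ≈ 2.1715, c_gold = y_gold − 0.125·k_gold ≈ 1.3029.
Gain: Δc = 1.3029 − 1.1906 ≈ 0.1124.

Δc ≈ 0.11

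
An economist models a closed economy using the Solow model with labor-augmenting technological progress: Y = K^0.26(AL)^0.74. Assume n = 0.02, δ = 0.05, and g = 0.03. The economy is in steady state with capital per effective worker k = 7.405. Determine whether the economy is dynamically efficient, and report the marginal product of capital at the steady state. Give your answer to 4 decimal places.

Break-even investment rate: n + g + δ = 0.02 + 0.03 + 0.05 = 0.1.
MPK = 0.26·k^(0.26−1) = 0.26·7.405^(-0.74) ≈ 0.0591.
MPK < 0.1, so the economy is dynamically inefficient (over-saving).

dynamically inefficient; MPK ≈ 0.0591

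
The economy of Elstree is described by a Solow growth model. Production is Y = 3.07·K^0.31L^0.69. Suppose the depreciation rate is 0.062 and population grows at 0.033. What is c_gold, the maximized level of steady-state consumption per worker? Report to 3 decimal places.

c_gold ≈ 5.965

Break-even investment rate: n + δ = 0.033 + 0.062 = 0.095.
At the golden rule the marginal product of capital equals n+δ: 0.31·3.07·k^(0.31−1) = 0.095. Solving, k_gold = (0.31·3.07/0.095)^(1/0.69) ≈ 28.2098.
y_gold = 3.07·28.2098^0.31 ≈ 8.6450.
c_gold = y_gold − (n+δ)·k_gold = 8.6450 − 0.095·28.2098 ≈ 5.9650.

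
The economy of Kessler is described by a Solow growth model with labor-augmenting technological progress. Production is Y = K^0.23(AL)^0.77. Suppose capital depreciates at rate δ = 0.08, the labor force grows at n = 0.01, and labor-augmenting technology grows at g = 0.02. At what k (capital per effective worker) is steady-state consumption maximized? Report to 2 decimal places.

Capital per effective worker breaks even when investment replaces (n + g + δ)·k; here n + g + δ = 0.11.
Maximizing c = f(k) − (n+g+δ)·k gives f'(k) = n+g+δ, i.e. 0.23·k^(0.23−1) = 0.11, so k_gold = (0.23/0.11)^(1/0.77) ≈ 2.6063.

k_gold ≈ 2.61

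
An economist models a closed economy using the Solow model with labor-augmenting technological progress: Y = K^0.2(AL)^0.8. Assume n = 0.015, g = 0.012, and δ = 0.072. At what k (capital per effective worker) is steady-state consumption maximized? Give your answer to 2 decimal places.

k_gold ≈ 2.41

Capital per effective worker breaks even when investment replaces (n + g + δ)·k; here n + g + δ = 0.099.
Maximizing c = f(k) − (n+g+δ)·k gives f'(k) = n+g+δ, i.e. 0.2·k^(0.2−1) = 0.099, so k_gold = (0.2/0.099)^(1/0.8) ≈ 2.4085.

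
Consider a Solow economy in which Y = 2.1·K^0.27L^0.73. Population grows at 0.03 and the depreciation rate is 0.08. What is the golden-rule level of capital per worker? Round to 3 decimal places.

k_gold ≈ 9.454

The effective depreciation rate is n + δ = 0.03 + 0.08 = 0.11.
Setting f'(k) = n+δ gives 0.27·2.1·k^(0.27−1) = 0.11, hence k_gold = (0.27·2.1/0.11)^(1/0.73) ≈ 9.4537.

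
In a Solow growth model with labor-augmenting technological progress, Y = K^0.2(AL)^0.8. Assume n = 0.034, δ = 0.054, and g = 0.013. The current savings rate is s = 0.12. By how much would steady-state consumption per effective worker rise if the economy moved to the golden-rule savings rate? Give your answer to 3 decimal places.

n + g + δ = 0.034 + 0.013 + 0.054 = 0.101.
Current steady state (s = 0.12): k* = (0.12/0.101)^(1/0.8) ≈ 1.2404, y* = 1.2404^0.2 ≈ 1.0440, c* = (1−0.12)·1.0440 ≈ 0.9188.
At the golden rule the marginal product of capital equals n+g+δ: 0.2·k^(0.2−1) = 0.101. Solving, k_gold = (0.2/0.101)^(1/0.8) ≈ 2.3490.
y_gold = 2.3490^0.2 ≈ 1.1863, c_gold = y_gold − 0.101·k_gold ≈ 0.9490.
Gain: Δc = 0.9490 − 0.9188 ≈ 0.0303.

Δc ≈ 0.030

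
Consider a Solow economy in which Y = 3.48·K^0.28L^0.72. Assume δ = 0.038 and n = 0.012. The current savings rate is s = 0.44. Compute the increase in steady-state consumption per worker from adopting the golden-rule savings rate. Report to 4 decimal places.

Capital per worker breaks even when investment replaces (n + δ)·k; here n + δ = 0.05.
Current steady state (s = 0.44): k* = (0.44·3.48/0.05)^(1/0.72) ≈ 115.8710, y* = 3.48·115.8710^0.28 ≈ 13.1672, c* = (1−0.44)·13.1672 ≈ 7.3736.
Setting f'(k) = n+δ gives 0.28·3.48·k^(0.28−1) = 0.05, hence k_gold = (0.28·3.48/0.05)^(1/0.72) ≈ 61.8505.
y_gold = 3.48·61.8505^0.28 ≈ 11.0447, c_gold = y_gold − 0.05·k_gold ≈ 7.9522.
Gain: Δc = 7.9522 − 7.3736 ≈ 0.5786.

Δc ≈ 0.5786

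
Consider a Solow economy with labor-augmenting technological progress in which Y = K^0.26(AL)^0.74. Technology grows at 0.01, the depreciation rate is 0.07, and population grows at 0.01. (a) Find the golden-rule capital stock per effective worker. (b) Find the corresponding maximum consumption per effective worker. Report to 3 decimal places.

Capital per effective worker breaks even when investment replaces (n + g + δ)·k; here n + g + δ = 0.09.
Setting f'(k) = n+g+δ gives 0.26·k^(0.26−1) = 0.09, hence k_gold = (0.26/0.09)^(1/0.74) ≈ 4.1938.
y_gold = 4.1938^0.26 ≈ 1.4517; c_gold = y_gold − 0.09·k_gold ≈ 1.0743.

(a) k_gold ≈ 4.194; (b) c_gold ≈ 1.074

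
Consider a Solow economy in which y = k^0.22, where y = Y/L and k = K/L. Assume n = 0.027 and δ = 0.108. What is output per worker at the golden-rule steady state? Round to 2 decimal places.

y_gold ≈ 1.15

The effective depreciation rate is n + δ = 0.027 + 0.108 = 0.135.
Golden rule sets MPK = n+δ: 0.22·k^(0.22−1) = 0.135, so k_gold = (0.22/0.135)^(1/0.78) ≈ 1.8703.
Output: y_gold = k_gold^0.22 = 1.8703^0.22 ≈ 1.1477.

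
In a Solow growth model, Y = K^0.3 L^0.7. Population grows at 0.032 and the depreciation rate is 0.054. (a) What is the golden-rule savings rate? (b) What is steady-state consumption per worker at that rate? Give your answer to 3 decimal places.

Capital per worker breaks even when investment replaces (n + δ)·k; here n + δ = 0.086.
For Cobb-Douglas, s_gold equals capital's share: s_gold = 0.3.
Setting f'(k) = n+δ gives 0.3·k^(0.3−1) = 0.086, hence k_gold = (0.3/0.086)^(1/0.7) ≈ 5.9590.
y_gold = 5.9590^0.3 ≈ 1.7083; c_gold = (1−0.3)·y_gold ≈ 1.1958.

(a) s_gold = 0.300; (b) c_gold ≈ 1.196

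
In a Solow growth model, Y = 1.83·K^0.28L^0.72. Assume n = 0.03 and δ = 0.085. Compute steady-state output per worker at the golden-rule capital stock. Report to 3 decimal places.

y_gold ≈ 3.272

The effective depreciation rate is n + δ = 0.03 + 0.085 = 0.115.
At the golden rule the marginal product of capital equals n+δ: 0.28·1.83·k^(0.28−1) = 0.115. Solving, k_gold = (0.28·1.83/0.115)^(1/0.72) ≈ 7.9665.
Output: y_gold = 1.83·k_gold^0.28 = 1.83·7.9665^0.28 ≈ 3.2719.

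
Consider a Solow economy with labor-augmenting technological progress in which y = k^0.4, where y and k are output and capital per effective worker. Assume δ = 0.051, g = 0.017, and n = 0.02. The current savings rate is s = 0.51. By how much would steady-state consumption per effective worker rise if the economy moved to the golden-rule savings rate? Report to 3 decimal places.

Δc ≈ 0.065

The effective depreciation rate is n + g + δ = 0.02 + 0.017 + 0.051 = 0.088.
Current steady state (s = 0.51): k* = (0.51/0.088)^(1/0.6) ≈ 18.6987, y* = 18.6987^0.4 ≈ 3.2265, c* = (1−0.51)·3.2265 ≈ 1.5810.
Maximizing c = f(k) − (n+g+δ)·k gives f'(k) = n+g+δ, i.e. 0.4·k^(0.4−1) = 0.088, so k_gold = (0.4/0.088)^(1/0.6) ≈ 12.4727.
y_gold = 12.4727^0.4 ≈ 2.7440, c_gold = y_gold − 0.088·k_gold ≈ 1.6464.
Gain: Δc = 1.6464 − 1.5810 ≈ 0.0654.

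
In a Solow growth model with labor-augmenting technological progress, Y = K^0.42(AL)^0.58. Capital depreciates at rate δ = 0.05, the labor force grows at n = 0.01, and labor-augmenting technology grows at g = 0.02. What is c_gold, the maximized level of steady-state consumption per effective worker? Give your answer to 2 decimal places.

c_gold ≈ 1.93

Capital per effective worker breaks even when investment replaces (n + g + δ)·k; here n + g + δ = 0.08.
At the golden rule the marginal product of capital equals n+g+δ: 0.42·k^(0.42−1) = 0.08. Solving, k_gold = (0.42/0.08)^(1/0.58) ≈ 17.4443.
y_gold = 17.4443^0.42 ≈ 3.3227.
c_gold = y_gold − (n+g+δ)·k_gold = 3.3227 − 0.08·17.4443 ≈ 1.9272.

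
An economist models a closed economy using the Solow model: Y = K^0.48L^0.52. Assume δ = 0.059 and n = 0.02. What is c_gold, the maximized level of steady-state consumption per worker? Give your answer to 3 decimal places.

c_gold ≈ 2.750

The effective depreciation rate is n + δ = 0.02 + 0.059 = 0.079.
Maximizing c = f(k) − (n+δ)·k gives f'(k) = n+δ, i.e. 0.48·k^(0.48−1) = 0.079, so k_gold = (0.48/0.079)^(1/0.52) ≈ 32.1329.
y_gold = 32.1329^0.48 ≈ 5.2885.
c_gold = y_gold − (n+δ)·k_gold = 5.2885 − 0.079·32.1329 ≈ 2.7500.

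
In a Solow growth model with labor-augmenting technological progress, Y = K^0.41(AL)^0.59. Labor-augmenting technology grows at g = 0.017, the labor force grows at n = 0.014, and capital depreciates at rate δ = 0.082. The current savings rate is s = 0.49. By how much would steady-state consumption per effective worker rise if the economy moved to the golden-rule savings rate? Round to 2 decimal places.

Capital per effective worker breaks even when investment replaces (n + g + δ)·k; here n + g + δ = 0.113.
Current steady state (s = 0.49): k* = (0.49/0.113)^(1/0.59) ≈ 12.0188, y* = 12.0188^0.41 ≈ 2.7717, c* = (1−0.49)·2.7717 ≈ 1.4136.
At the golden rule the marginal product of capital equals n+g+δ: 0.41·k^(0.41−1) = 0.113. Solving, k_gold = (0.41/0.113)^(1/0.59) ≈ 8.8849.
y_gold = 8.8849^0.41 ≈ 2.4488, c_gold = y_gold − 0.113·k_gold ≈ 1.4448.
Gain: Δc = 1.4448 − 1.4136 ≈ 0.0312.

Δc ≈ 0.03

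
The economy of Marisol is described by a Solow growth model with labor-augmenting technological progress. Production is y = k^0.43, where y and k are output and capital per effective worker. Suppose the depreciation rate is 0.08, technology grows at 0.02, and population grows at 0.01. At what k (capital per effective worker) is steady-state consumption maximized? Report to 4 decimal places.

Capital per effective worker breaks even when investment replaces (n + g + δ)·k; here n + g + δ = 0.11.
At the golden rule the marginal product of capital equals n+g+δ: 0.43·k^(0.43−1) = 0.11. Solving, k_gold = (0.43/0.11)^(1/0.57) ≈ 10.9328.

k_gold ≈ 10.9328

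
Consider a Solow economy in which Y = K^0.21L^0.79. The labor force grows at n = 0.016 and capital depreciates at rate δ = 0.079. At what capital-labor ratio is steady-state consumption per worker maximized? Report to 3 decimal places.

Break-even investment rate: n + δ = 0.016 + 0.079 = 0.095.
Golden rule sets MPK = n+δ: 0.21·k^(0.21−1) = 0.095, so k_gold = (0.21/0.095)^(1/0.79) ≈ 2.7294.

k_gold ≈ 2.729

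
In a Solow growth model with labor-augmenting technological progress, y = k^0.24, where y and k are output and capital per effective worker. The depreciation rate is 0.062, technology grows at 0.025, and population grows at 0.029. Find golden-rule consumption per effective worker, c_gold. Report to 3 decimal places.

The effective depreciation rate is n + g + δ = 0.029 + 0.025 + 0.062 = 0.116.
Maximizing c = f(k) − (n+g+δ)·k gives f'(k) = n+g+δ, i.e. 0.24·k^(0.24−1) = 0.116, so k_gold = (0.24/0.116)^(1/0.76) ≈ 2.6029.
y_gold = 2.6029^0.24 ≈ 1.2581.
c_gold = y_gold − (n+g+δ)·k_gold = 1.2581 − 0.116·2.6029 ≈ 0.9561.

c_gold ≈ 0.956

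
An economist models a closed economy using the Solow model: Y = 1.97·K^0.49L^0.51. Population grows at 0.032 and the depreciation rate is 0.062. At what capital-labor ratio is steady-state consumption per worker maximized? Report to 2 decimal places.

k_gold ≈ 96.25

Break-even investment rate: n + δ = 0.032 + 0.062 = 0.094.
At the golden rule the marginal product of capital equals n+δ: 0.49·1.97·k^(0.49−1) = 0.094. Solving, k_gold = (0.49·1.97/0.094)^(1/0.51) ≈ 96.2500.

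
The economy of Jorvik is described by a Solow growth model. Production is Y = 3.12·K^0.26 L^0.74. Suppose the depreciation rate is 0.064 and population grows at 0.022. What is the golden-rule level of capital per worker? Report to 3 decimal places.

The effective depreciation rate is n + δ = 0.022 + 0.064 = 0.086.
Golden rule sets MPK = n+δ: 0.26·3.12·k^(0.26−1) = 0.086, so k_gold = (0.26·3.12/0.086)^(1/0.74) ≈ 20.7523.

k_gold ≈ 20.752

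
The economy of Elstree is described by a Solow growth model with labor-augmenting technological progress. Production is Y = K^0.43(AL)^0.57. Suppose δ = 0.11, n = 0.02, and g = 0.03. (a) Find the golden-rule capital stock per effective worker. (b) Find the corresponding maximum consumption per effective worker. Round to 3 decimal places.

The effective depreciation rate is n + g + δ = 0.02 + 0.03 + 0.11 = 0.16.
At the golden rule the marginal product of capital equals n+g+δ: 0.43·k^(0.43−1) = 0.16. Solving, k_gold = (0.43/0.16)^(1/0.57) ≈ 5.6656.
y_gold = 5.6656^0.43 ≈ 2.1081; c_gold = y_gold − 0.16·k_gold ≈ 1.2016.

(a) k_gold ≈ 5.666; (b) c_gold ≈ 1.202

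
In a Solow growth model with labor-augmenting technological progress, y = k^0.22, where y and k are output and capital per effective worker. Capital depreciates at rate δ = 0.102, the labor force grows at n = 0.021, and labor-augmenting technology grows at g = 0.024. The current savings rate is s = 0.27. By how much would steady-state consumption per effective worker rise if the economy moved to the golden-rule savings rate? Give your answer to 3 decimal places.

Δc ≈ 0.007

n + g + δ = 0.021 + 0.024 + 0.102 = 0.147.
Current steady state (s = 0.27): k* = (0.27/0.147)^(1/0.78) ≈ 2.1803, y* = 2.1803^0.22 ≈ 1.1871, c* = (1−0.27)·1.1871 ≈ 0.8666.
At the golden rule the marginal product of capital equals n+g+δ: 0.22·k^(0.22−1) = 0.147. Solving, k_gold = (0.22/0.147)^(1/0.78) ≈ 1.6768.
y_gold = 1.6768^0.22 ≈ 1.1204, c_gold = y_gold − 0.147·k_gold ≈ 0.8739.
Gain: Δc = 0.8739 − 0.8666 ≈ 0.0074.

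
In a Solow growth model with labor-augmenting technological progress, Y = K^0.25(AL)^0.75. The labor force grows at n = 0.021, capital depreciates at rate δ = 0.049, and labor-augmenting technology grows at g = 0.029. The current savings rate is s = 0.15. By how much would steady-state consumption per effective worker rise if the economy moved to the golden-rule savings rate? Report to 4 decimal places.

Δc ≈ 0.0451

n + g + δ = 0.021 + 0.029 + 0.049 = 0.099.
Current steady state (s = 0.15): k* = (0.15/0.099)^(1/0.75) ≈ 1.7402, y* = 1.7402^0.25 ≈ 1.1486, c* = (1−0.15)·1.1486 ≈ 0.9763.
At the golden rule the marginal product of capital equals n+g+δ: 0.25·k^(0.25−1) = 0.099. Solving, k_gold = (0.25/0.099)^(1/0.75) ≈ 3.4388.
y_gold = 3.4388^0.25 ≈ 1.3618, c_gold = y_gold − 0.099·k_gold ≈ 1.0213.
Gain: Δc = 1.0213 − 0.9763 ≈ 0.0451.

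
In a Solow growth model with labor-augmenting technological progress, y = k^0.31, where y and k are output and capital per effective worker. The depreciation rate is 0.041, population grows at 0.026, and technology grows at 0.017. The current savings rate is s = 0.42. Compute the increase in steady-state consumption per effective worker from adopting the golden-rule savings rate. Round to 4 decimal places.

Break-even investment rate: n + g + δ = 0.026 + 0.017 + 0.041 = 0.084.
Current steady state (s = 0.42): k* = (0.42/0.084)^(1/0.69) ≈ 10.3039, y* = 10.3039^0.31 ≈ 2.0608, c* = (1−0.42)·2.0608 ≈ 1.1952.
Setting f'(k) = n+g+δ gives 0.31·k^(0.31−1) = 0.084, hence k_gold = (0.31/0.084)^(1/0.69) ≈ 6.6353.
y_gold = 6.6353^0.31 ≈ 1.7979, c_gold = y_gold − 0.084·k_gold ≈ 1.2406.
Gain: Δc = 1.2406 − 1.1952 ≈ 0.0453.

Δc ≈ 0.0453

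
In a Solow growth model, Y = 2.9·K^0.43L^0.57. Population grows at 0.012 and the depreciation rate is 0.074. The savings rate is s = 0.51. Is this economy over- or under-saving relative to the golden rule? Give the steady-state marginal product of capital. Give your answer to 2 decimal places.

The effective depreciation rate is n + δ = 0.012 + 0.074 = 0.086.
Steady-state k*: s·A·k^0.43 = 0.086·k gives k* = (0.51·2.9/0.086)^(1/0.57) ≈ 147.0587.
MPK = 0.43·2.9·147.0587^(-0.57) ≈ 0.0725.
MPK < n+δ = 0.086, so the economy is dynamically inefficient (over-saving).

over-saving; MPK ≈ 0.07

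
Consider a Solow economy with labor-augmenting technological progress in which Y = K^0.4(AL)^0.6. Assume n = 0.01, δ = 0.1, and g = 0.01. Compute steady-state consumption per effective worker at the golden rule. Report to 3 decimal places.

c_gold ≈ 1.339

The effective depreciation rate is n + g + δ = 0.01 + 0.01 + 0.1 = 0.12.
Golden rule sets MPK = n+g+δ: 0.4·k^(0.4−1) = 0.12, so k_gold = (0.4/0.12)^(1/0.6) ≈ 7.4381.
y_gold = 7.4381^0.4 ≈ 2.2314.
c_gold = y_gold − (n+g+δ)·k_gold = 2.2314 − 0.12·7.4381 ≈ 1.3389.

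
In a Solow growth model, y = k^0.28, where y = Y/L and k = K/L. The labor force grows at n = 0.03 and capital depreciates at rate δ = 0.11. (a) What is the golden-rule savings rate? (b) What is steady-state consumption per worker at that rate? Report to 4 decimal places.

n + δ = 0.03 + 0.11 = 0.14.
For Cobb-Douglas, s_gold equals capital's share: s_gold = 0.28.
At the golden rule the marginal product of capital equals n+δ: 0.28·k^(0.28−1) = 0.14. Solving, k_gold = (0.28/0.14)^(1/0.72) ≈ 2.6188.
y_gold = 2.6188^0.28 ≈ 1.3094; c_gold = (1−0.28)·y_gold ≈ 0.9428.

(a) s_gold = 0.2800; (b) c_gold ≈ 0.9428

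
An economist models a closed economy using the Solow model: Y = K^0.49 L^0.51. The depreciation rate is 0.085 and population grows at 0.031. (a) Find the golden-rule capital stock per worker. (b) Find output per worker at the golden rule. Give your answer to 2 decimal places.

Capital per worker breaks even when investment replaces (n + δ)·k; here n + δ = 0.116.
Golden rule sets MPK = n+δ: 0.49·k^(0.49−1) = 0.116, so k_gold = (0.49/0.116)^(1/0.51) ≈ 16.8631.
y_gold = 16.8631^0.49 ≈ 3.9921.

(a) k_gold ≈ 16.86; (b) y_gold ≈ 3.99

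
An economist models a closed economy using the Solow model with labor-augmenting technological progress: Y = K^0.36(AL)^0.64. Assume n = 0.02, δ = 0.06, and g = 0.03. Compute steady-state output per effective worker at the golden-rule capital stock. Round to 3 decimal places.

Capital per effective worker breaks even when investment replaces (n + g + δ)·k; here n + g + δ = 0.11.
Golden rule sets MPK = n+g+δ: 0.36·k^(0.36−1) = 0.11, so k_gold = (0.36/0.11)^(1/0.64) ≈ 6.3760.
Output: y_gold = k_gold^0.36 = 6.3760^0.36 ≈ 1.9482.

y_gold ≈ 1.948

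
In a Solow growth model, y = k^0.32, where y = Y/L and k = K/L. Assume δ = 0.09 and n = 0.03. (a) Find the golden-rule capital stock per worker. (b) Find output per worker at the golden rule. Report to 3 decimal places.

Break-even investment rate: n + δ = 0.03 + 0.09 = 0.12.
Setting f'(k) = n+δ gives 0.32·k^(0.32−1) = 0.12, hence k_gold = (0.32/0.12)^(1/0.68) ≈ 4.2308.
y_gold = 4.2308^0.32 ≈ 1.5866.

(a) k_gold ≈ 4.231; (b) y_gold ≈ 1.587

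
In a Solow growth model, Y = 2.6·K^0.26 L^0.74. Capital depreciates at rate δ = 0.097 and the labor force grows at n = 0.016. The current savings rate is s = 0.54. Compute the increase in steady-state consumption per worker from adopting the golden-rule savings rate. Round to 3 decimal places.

Δc ≈ 0.708

n + δ = 0.016 + 0.097 = 0.113.
Current steady state (s = 0.54): k* = (0.54·2.6/0.113)^(1/0.74) ≈ 30.1140, y* = 2.6·30.1140^0.26 ≈ 6.3016, c* = (1−0.54)·6.3016 ≈ 2.8988.
At the golden rule the marginal product of capital equals n+δ: 0.26·2.6·k^(0.26−1) = 0.113. Solving, k_gold = (0.26·2.6/0.113)^(1/0.74) ≈ 11.2156.
y_gold = 2.6·11.2156^0.26 ≈ 4.8745, c_gold = y_gold − 0.113·k_gold ≈ 3.6071.
Gain: Δc = 3.6071 − 2.8988 ≈ 0.7084.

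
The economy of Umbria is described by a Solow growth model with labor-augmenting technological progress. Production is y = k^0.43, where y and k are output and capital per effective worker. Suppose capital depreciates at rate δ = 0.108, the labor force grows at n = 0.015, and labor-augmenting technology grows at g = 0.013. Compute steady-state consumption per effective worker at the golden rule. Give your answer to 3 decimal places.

c_gold ≈ 1.358

Break-even investment rate: n + g + δ = 0.015 + 0.013 + 0.108 = 0.136.
Setting f'(k) = n+g+δ gives 0.43·k^(0.43−1) = 0.136, hence k_gold = (0.43/0.136)^(1/0.57) ≈ 7.5348.
y_gold = 7.5348^0.43 ≈ 2.3831.
c_gold = y_gold − (n+g+δ)·k_gold = 2.3831 − 0.136·7.5348 ≈ 1.3584.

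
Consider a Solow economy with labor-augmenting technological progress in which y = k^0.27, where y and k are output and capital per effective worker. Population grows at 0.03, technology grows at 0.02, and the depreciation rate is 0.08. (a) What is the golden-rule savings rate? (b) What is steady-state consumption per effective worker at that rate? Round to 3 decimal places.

(a) s_gold = 0.270; (b) c_gold ≈ 0.957

Capital per effective worker breaks even when investment replaces (n + g + δ)·k; here n + g + δ = 0.13.
For Cobb-Douglas, s_gold equals capital's share: s_gold = 0.27.
At the golden rule the marginal product of capital equals n+g+δ: 0.27·k^(0.27−1) = 0.13. Solving, k_gold = (0.27/0.13)^(1/0.73) ≈ 2.7216.
y_gold = 2.7216^0.27 ≈ 1.3104; c_gold = (1−0.27)·y_gold ≈ 0.9566.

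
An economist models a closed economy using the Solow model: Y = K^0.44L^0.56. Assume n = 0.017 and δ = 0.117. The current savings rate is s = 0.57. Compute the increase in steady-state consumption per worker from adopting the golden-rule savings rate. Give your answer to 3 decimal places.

Break-even investment rate: n + δ = 0.017 + 0.117 = 0.134.
Current steady state (s = 0.57): k* = (0.57/0.134)^(1/0.56) ≈ 13.2679, y* = 13.2679^0.44 ≈ 3.1191, c* = (1−0.57)·3.1191 ≈ 1.3412.
At the golden rule the marginal product of capital equals n+δ: 0.44·k^(0.44−1) = 0.134. Solving, k_gold = (0.44/0.134)^(1/0.56) ≈ 8.3570.
y_gold = 8.3570^0.44 ≈ 2.5451, c_gold = y_gold − 0.134·k_gold ≈ 1.4252.
Gain: Δc = 1.4252 − 1.3412 ≈ 0.0840.

Δc ≈ 0.084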